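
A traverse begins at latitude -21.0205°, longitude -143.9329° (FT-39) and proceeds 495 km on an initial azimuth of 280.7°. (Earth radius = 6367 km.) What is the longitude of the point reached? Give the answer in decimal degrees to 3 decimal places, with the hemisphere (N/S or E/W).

δ = d/R = 495/6367 = 0.077745 rad
φ₂ = arcsin(sin φ₁ cos δ + cos φ₁ sin δ cos θ)
   = arcsin(-0.35870·0.99698 + 0.93345·0.07767·0.18567) = -20.13041°
λ₂ = λ₁ + atan2(sin θ sin δ cos φ₁, cos δ − sin φ₁ sin φ₂) = -148.59512°

148.595°W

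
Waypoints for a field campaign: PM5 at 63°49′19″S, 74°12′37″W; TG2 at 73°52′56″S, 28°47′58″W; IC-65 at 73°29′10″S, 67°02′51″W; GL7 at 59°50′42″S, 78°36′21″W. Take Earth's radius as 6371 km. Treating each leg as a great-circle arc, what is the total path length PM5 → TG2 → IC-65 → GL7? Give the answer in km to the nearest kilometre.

PM5: φ = -63.82194°, λ = -74.21028°
TG2: φ = -73.88222°, λ = -28.79944°
IC-65: φ = -73.48611°, λ = -67.04750°
GL7: φ = -59.84500°, λ = -78.60583°
PM5→TG2: c = 0.323496 rad, d = 2060.99 km
TG2→IC-65: c = 0.184452 rad, d = 1175.14 km
IC-65→GL7: c = 0.250065 rad, d = 1593.16 km
Total = 2060.99 + 1175.14 + 1593.16 = 4829.29 km

4829 km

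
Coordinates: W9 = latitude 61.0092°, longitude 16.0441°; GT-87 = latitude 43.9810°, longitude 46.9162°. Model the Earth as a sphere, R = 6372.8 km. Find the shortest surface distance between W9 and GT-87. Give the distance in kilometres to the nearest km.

2774 km

Δφ = -17.0282°,  Δλ = 30.8721°
a = sin²(Δφ/2) + cos φ₁ cos φ₂ sin²(Δλ/2) = 0.046626
c = 2·arcsin(√a) = 0.435291 rad = 24.9403°
d = R·c = 6372.8 × 0.435291 = 2774.0 km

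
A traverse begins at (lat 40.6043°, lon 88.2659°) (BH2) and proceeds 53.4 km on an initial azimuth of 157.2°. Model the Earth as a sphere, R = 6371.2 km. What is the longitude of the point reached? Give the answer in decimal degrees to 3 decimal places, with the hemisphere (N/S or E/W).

δ = d/R = 53.4/6371.2 = 0.008381 rad
φ₂ = arcsin(sin φ₁ cos δ + cos φ₁ sin δ cos θ)
   = arcsin(0.65083·0.99996 + 0.75922·0.00838·-0.92186) = 40.16134°
λ₂ = λ₁ + atan2(sin θ sin δ cos φ₁, cos δ − sin φ₁ sin φ₂) = 88.50940°

88.509°E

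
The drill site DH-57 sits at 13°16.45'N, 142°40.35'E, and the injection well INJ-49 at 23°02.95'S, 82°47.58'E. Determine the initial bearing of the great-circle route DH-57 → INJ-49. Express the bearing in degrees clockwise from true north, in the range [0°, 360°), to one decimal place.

238.5°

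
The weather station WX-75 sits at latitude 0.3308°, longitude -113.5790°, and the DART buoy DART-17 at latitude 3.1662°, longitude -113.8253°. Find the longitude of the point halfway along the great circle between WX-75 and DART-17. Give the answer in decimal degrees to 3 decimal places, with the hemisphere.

Bx = cos φ₂ cos Δλ = 0.998464,  By = cos φ₂ sin Δλ = -0.004292
φₘ = atan2(sin φ₁ + sin φ₂, √((cos φ₁ + Bx)² + By²)) = 1.74850°
λₘ = λ₁ + atan2(By, cos φ₁ + Bx) = -113.70206°

113.702°W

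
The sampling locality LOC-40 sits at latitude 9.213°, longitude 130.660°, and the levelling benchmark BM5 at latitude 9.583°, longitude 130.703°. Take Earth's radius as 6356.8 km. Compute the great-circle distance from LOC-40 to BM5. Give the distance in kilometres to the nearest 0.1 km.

41.3 km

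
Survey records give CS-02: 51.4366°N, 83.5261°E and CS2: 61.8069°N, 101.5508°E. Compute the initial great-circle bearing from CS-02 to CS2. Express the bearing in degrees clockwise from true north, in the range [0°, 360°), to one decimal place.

36.4°

Δλ = 18.0247°
y = sin Δλ · cos φ₂ = 0.146187
x = cos φ₁ sin φ₂ − sin φ₁ cos φ₂ cos Δλ = 0.198139
θ = atan2(y, x) = 36.4199° → 36.4199° (mod 360°)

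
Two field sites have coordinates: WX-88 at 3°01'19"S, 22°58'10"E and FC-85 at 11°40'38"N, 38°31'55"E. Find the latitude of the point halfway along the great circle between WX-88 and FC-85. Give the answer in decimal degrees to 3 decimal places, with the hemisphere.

WX-88: φ = -3.02194°, λ = +22.96944°
FC-85: φ = +11.67722°, λ = +38.53194°
Bx = cos φ₂ cos Δλ = 0.943400,  By = cos φ₂ sin Δλ = 0.262737
φₘ = atan2(sin φ₁ + sin φ₂, √((cos φ₁ + Bx)² + By²)) = 4.36770°
λₘ = λ₁ + atan2(By, cos φ₁ + Bx) = 30.67427°

4.368°N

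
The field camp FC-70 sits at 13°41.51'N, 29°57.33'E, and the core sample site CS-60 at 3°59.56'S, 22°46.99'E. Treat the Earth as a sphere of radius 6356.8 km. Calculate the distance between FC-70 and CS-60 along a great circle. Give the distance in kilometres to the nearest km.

2115 km

FC-70: φ = +13.69183°, λ = +29.95550°
CS-60: φ = -3.99267°, λ = +22.78317°
Δφ = -17.6845°,  Δλ = -7.1723°
a = sin²(Δφ/2) + cos φ₁ cos φ₂ sin²(Δλ/2) = 0.027420
c = 2·arcsin(√a) = 0.332713 rad = 19.0631°
d = R·c = 6356.8 × 0.332713 = 2115.0 km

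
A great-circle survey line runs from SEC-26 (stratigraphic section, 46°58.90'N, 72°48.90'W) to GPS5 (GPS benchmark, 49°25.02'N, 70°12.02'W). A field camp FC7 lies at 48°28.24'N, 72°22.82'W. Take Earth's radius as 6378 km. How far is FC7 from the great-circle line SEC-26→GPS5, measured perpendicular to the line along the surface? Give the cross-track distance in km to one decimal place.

67.8 km

SEC-26: φ = +46.98167°, λ = -72.81500°
GPS5: φ = +49.41700°, λ = -70.20033°
FC7: φ = +48.47067°, λ = -72.38033°
δ₁₃ = central angle SEC-26→FC7 = 0.026484 rad  (haversine)
θ₁₃ = bearing SEC-26→FC7 = 10.949°,  θ₁₂ = bearing SEC-26→GPS5 = 34.620°
dₓₜ = R·arcsin(sin δ₁₃ · sin(θ₁₃ − θ₁₂)) = 6378·arcsin(0.02648·sin(-23.671°)) = -67.811 km
|dₓₜ| = 67.811 km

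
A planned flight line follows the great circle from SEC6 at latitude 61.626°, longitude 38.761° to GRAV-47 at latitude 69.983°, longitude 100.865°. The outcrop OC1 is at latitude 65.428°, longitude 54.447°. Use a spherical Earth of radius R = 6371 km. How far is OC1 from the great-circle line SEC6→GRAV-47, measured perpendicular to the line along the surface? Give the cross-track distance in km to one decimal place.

δ₁₃ = central angle SEC6→OC1 = 0.138389 rad  (haversine)
θ₁₃ = bearing SEC6→OC1 = 54.588°,  θ₁₂ = bearing SEC6→GRAV-47 = 44.710°
dₓₜ = R·arcsin(sin δ₁₃ · sin(θ₁₃ − θ₁₂)) = 6371·arcsin(0.13795·sin(9.878°)) = 150.785 km
|dₓₜ| = 150.785 km

150.8 km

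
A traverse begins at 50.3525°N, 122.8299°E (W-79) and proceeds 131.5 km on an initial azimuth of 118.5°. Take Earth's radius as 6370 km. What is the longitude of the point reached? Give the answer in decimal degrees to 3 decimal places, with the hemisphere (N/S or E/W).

124.440°E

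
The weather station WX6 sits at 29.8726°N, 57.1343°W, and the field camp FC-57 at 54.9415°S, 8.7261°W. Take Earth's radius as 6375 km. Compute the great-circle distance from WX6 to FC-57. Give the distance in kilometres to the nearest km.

Δφ = -84.8141°,  Δλ = 48.4082°
a = sin²(Δφ/2) + cos φ₁ cos φ₂ sin²(Δλ/2) = 0.538531
c = 2·arcsin(√a) = 1.647935 rad = 94.4197°
d = R·c = 6375 × 1.647935 = 10505.6 km

10506 km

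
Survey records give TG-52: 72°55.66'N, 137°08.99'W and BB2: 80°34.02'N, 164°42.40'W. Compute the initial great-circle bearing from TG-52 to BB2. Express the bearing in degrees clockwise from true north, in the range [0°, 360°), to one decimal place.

333.3°

TG-52: φ = +72.92767°, λ = -137.14983°
BB2: φ = +80.56700°, λ = -164.70667°
Δλ = -27.5568°
y = sin Δλ · cos φ₂ = -0.075822
x = cos φ₁ sin φ₂ − sin φ₁ cos φ₂ cos Δλ = 0.150711
θ = atan2(y, x) = -26.7068° → 333.2932° (mod 360°)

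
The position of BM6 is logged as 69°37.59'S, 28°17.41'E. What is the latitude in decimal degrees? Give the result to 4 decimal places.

69.6265°S

69° + 37.59′/60 = 69 + 0.62650 = 69.6265°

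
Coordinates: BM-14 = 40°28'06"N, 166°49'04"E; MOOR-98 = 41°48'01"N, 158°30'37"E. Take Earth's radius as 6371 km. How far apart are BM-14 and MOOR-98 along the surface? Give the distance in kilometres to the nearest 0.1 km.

711.0 km

BM-14: φ = +40.46833°, λ = +166.81778°
MOOR-98: φ = +41.80028°, λ = +158.51028°
Δφ = 1.3319°,  Δλ = -8.3075°
a = sin²(Δφ/2) + cos φ₁ cos φ₂ sin²(Δλ/2) = 0.003111
c = 2·arcsin(√a) = 0.111603 rad = 6.3944°
d = R·c = 6371 × 0.111603 = 711.0 km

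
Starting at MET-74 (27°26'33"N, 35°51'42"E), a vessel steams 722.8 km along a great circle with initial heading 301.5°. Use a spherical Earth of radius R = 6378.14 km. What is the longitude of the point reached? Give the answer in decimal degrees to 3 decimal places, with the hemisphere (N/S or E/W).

MET-74: φ = +27.44250°, λ = +35.86167°
δ = d/R = 722.8/6378.14 = 0.113325 rad
φ₂ = arcsin(sin φ₁ cos δ + cos φ₁ sin δ cos θ)
   = arcsin(0.46086·0.99359 + 0.88747·0.11308·0.52250) = 30.68639°
λ₂ = λ₁ + atan2(sin θ sin δ cos φ₁, cos δ − sin φ₁ sin φ₂) = 29.42425°

29.424°E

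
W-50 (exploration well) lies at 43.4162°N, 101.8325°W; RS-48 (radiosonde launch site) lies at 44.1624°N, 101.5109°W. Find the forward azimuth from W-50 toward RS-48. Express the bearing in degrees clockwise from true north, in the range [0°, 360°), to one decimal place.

17.2°

Δλ = 0.3216°
y = sin Δλ · cos φ₂ = 0.004027
x = cos φ₁ sin φ₂ − sin φ₁ cos φ₂ cos Δλ = 0.013031
θ = atan2(y, x) = 17.1710° → 17.1710° (mod 360°)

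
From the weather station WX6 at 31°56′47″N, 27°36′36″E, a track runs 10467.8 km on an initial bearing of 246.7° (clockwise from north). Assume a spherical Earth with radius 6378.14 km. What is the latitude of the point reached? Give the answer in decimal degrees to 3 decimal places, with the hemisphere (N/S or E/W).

21.841°S

WX6: φ = +31.94639°, λ = +27.61000°
δ = d/R = 10467.8/6378.14 = 1.641199 rad
φ₂ = arcsin(sin φ₁ cos δ + cos φ₁ sin δ cos θ)
   = arcsin(0.52913·-0.07034 + 0.84854·0.99752·-0.39555) = -21.84071°
λ₂ = λ₁ + atan2(sin θ sin δ cos φ₁, cos δ − sin φ₁ sin φ₂) = -53.14755°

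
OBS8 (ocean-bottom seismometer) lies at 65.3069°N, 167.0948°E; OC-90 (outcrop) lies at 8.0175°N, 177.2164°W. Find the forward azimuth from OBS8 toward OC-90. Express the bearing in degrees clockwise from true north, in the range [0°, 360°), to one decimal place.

Δλ = 15.6888°
y = sin Δλ · cos φ₂ = 0.267769
x = cos φ₁ sin φ₂ − sin φ₁ cos φ₂ cos Δλ = -0.807893
θ = atan2(y, x) = 161.6627° → 161.6627° (mod 360°)

161.7°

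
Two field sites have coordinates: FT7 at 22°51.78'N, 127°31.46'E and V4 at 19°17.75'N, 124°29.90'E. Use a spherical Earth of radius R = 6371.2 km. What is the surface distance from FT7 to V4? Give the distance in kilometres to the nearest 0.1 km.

505.8 km

FT7: φ = +22.86300°, λ = +127.52433°
V4: φ = +19.29583°, λ = +124.49833°
Δφ = -3.5672°,  Δλ = -3.0260°
a = sin²(Δφ/2) + cos φ₁ cos φ₂ sin²(Δλ/2) = 0.001575
c = 2·arcsin(√a) = 0.079394 rad = 4.5489°
d = R·c = 6371.2 × 0.079394 = 505.8 km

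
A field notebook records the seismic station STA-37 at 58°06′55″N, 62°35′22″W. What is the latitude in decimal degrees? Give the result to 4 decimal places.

58.1153°N

58° + 6′/60 + 55″/3600 = 58 + 0.10000 + 0.01528 = 58.1153°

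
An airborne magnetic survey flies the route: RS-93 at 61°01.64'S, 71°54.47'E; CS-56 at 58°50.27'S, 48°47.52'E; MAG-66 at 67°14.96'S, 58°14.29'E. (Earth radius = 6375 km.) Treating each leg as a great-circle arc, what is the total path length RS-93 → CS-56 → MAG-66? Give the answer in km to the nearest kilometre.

2352 km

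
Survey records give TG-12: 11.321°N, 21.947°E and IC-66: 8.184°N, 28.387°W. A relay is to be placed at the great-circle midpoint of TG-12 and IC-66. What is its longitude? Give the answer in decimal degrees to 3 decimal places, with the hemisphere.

Bx = cos φ₂ cos Δλ = 0.631811,  By = cos φ₂ sin Δλ = -0.761939
φₘ = atan2(sin φ₁ + sin φ₂, √((cos φ₁ + Bx)² + By²)) = 10.75260°
λₘ = λ₁ + atan2(By, cos φ₁ + Bx) = -3.34670°

3.347°W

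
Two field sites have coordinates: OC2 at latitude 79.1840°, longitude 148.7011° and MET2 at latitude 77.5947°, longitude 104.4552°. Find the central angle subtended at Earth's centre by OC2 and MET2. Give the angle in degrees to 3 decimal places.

8.818°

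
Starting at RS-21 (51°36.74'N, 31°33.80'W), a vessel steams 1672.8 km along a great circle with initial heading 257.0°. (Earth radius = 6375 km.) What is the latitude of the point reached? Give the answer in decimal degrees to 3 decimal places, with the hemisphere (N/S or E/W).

46.117°N

RS-21: φ = +51.61233°, λ = -31.56333°
δ = d/R = 1672.8/6375 = 0.262400 rad
φ₂ = arcsin(sin φ₁ cos δ + cos φ₁ sin δ cos θ)
   = arcsin(0.78383·0.96577 + 0.62098·0.25940·-0.22495) = 46.11738°
λ₂ = λ₁ + atan2(sin θ sin δ cos φ₁, cos δ − sin φ₁ sin φ₂) = -52.94774°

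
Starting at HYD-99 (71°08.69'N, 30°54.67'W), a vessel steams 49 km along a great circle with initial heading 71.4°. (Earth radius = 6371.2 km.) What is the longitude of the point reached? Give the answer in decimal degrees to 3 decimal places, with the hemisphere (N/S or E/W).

29.610°W

HYD-99: φ = +71.14483°, λ = -30.91117°
δ = d/R = 49/6371.2 = 0.007691 rad
φ₂ = arcsin(sin φ₁ cos δ + cos φ₁ sin δ cos θ)
   = arcsin(0.94634·0.99997 + 0.32318·0.00769·0.31896) = 71.28089°
λ₂ = λ₁ + atan2(sin θ sin δ cos φ₁, cos δ − sin φ₁ sin φ₂) = -29.60973°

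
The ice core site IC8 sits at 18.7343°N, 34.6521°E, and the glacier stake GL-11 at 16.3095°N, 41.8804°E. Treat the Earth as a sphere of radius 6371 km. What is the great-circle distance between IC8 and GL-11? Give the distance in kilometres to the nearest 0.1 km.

812.4 km

Δφ = -2.4248°,  Δλ = 7.2283°
a = sin²(Δφ/2) + cos φ₁ cos φ₂ sin²(Δλ/2) = 0.004059
c = 2·arcsin(√a) = 0.127513 rad = 7.3060°
d = R·c = 6371 × 0.127513 = 812.4 km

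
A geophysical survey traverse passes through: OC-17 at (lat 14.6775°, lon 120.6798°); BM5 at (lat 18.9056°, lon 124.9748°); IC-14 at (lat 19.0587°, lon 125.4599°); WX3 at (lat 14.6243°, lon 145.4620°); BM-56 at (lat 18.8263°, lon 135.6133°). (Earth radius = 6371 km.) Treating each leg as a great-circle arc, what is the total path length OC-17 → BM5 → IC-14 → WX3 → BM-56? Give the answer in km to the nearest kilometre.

OC-17→BM5: c = 0.102921 rad, d = 655.71 km
BM5→IC-14: c = 0.008440 rad, d = 53.77 km
IC-14→WX3: c = 0.342732 rad, d = 2183.54 km
WX3→BM-56: c = 0.180160 rad, d = 1147.80 km
Total = 655.71 + 53.77 + 2183.54 + 1147.80 = 4040.82 km

4041 km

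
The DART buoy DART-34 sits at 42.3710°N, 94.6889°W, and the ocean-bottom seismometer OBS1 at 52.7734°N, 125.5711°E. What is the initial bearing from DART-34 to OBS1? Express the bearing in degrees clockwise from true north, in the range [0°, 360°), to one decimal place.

Δλ = -139.7400°
y = sin Δλ · cos φ₂ = -0.390965
x = cos φ₁ sin φ₂ − sin φ₁ cos φ₂ cos Δλ = 0.899394
θ = atan2(y, x) = -23.4945° → 336.5055° (mod 360°)

336.5°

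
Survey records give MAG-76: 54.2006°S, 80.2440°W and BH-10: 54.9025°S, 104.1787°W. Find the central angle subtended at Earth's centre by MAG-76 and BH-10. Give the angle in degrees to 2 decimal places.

13.83°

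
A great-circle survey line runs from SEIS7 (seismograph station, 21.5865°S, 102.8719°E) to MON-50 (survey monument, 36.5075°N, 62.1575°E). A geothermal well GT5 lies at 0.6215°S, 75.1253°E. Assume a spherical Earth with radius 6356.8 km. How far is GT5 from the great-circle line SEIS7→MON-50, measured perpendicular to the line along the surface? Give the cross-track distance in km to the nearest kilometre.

δ₁₃ = central angle SEIS7→GT5 = 0.597250 rad  (haversine)
θ₁₃ = bearing SEIS7→GT5 = 304.126°,  θ₁₂ = bearing SEIS7→MON-50 = 326.001°
dₓₜ = R·arcsin(sin δ₁₃ · sin(θ₁₃ − θ₁₂)) = 6356.8·arcsin(0.56237·sin(-21.876°)) = -1341.922 km
|dₓₜ| = 1341.922 km

1342 km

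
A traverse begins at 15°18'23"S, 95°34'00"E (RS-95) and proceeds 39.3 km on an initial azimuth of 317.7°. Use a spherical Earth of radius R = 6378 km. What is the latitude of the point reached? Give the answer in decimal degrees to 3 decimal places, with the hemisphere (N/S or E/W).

RS-95: φ = -15.30639°, λ = +95.56667°
δ = d/R = 39.3/6378 = 0.006162 rad
φ₂ = arcsin(sin φ₁ cos δ + cos φ₁ sin δ cos θ)
   = arcsin(-0.26398·0.99998 + 0.96453·0.00616·0.73963) = -15.04513°
λ₂ = λ₁ + atan2(sin θ sin δ cos φ₁, cos δ − sin φ₁ sin φ₂) = 95.32063°

15.045°S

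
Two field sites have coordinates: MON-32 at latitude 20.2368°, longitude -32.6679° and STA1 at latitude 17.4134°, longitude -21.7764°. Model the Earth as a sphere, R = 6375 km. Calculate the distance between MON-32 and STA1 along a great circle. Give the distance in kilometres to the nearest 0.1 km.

1188.9 km

Δφ = -2.8234°,  Δλ = 10.8915°
a = sin²(Δφ/2) + cos φ₁ cos φ₂ sin²(Δλ/2) = 0.008670
c = 2·arcsin(√a) = 0.186499 rad = 10.6856°
d = R·c = 6375 × 0.186499 = 1188.9 km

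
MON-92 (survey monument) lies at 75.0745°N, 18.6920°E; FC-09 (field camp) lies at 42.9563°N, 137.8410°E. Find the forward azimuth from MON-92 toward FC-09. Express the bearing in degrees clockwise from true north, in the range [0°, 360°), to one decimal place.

Δλ = 119.1490°
y = sin Δλ · cos φ₂ = 0.639186
x = cos φ₁ sin φ₂ − sin φ₁ cos φ₂ cos Δλ = 0.519969
θ = atan2(y, x) = 50.8721° → 50.8721° (mod 360°)

50.9°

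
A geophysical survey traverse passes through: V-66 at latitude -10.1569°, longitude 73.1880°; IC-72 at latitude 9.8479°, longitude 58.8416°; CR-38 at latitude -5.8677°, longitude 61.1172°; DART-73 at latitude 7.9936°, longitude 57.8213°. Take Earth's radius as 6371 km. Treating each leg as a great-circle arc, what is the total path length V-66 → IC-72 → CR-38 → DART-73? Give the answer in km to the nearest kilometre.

V-66→IC-72: c = 0.428908 rad, d = 2732.57 km
IC-72→CR-38: c = 0.277128 rad, d = 1765.58 km
CR-38→DART-73: c = 0.248635 rad, d = 1584.06 km
Total = 2732.57 + 1765.58 + 1584.06 = 6082.21 km

6082 km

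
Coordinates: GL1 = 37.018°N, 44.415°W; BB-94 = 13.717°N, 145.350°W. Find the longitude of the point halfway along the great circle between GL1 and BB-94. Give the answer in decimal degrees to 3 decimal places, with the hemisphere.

101.638°W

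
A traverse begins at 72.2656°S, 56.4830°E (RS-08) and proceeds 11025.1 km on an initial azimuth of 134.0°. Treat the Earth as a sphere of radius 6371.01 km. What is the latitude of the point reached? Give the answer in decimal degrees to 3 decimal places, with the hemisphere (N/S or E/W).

δ = d/R = 11025.1/6371.01 = 1.730511 rad
φ₂ = arcsin(sin φ₁ cos δ + cos φ₁ sin δ cos θ)
   = arcsin(-0.95248·-0.15904 + 0.30460·0.98727·-0.69466) = -3.29201°
λ₂ = λ₁ + atan2(sin θ sin δ cos φ₁, cos δ − sin φ₁ sin φ₂) = -168.86255°

3.292°S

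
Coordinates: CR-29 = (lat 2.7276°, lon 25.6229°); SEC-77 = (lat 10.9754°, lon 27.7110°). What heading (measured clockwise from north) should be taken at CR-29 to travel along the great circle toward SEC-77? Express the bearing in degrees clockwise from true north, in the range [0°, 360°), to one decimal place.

14.0°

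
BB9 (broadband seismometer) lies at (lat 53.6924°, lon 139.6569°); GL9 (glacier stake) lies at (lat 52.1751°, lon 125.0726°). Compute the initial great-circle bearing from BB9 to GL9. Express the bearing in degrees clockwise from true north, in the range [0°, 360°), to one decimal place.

266.1°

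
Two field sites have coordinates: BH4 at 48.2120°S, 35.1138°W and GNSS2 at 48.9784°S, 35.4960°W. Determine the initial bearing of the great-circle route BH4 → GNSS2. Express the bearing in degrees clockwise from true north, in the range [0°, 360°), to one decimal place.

Δλ = -0.3822°
y = sin Δλ · cos φ₂ = -0.004378
x = cos φ₁ sin φ₂ − sin φ₁ cos φ₂ cos Δλ = -0.013387
θ = atan2(y, x) = -161.8893° → 198.1107° (mod 360°)

198.1°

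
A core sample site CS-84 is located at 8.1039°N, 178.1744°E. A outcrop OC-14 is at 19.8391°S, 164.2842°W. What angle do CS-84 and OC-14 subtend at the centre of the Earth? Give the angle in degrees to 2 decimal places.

Δφ = -27.9430°,  Δλ = 17.5414°
a = sin²(Δφ/2) + cos φ₁ cos φ₂ sin²(Δλ/2) = 0.079945
c = 2·arcsin(√a) = 0.573310 rad = 32.8482°

32.85°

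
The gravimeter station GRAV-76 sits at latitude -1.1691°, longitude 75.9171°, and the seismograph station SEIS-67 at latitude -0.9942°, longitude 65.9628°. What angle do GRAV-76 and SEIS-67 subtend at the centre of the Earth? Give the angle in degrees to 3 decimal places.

Δφ = 0.1749°,  Δλ = -9.9543°
a = sin²(Δφ/2) + cos φ₁ cos φ₂ sin²(Δλ/2) = 0.007527
c = 2·arcsin(√a) = 0.173731 rad = 9.9541°

9.954°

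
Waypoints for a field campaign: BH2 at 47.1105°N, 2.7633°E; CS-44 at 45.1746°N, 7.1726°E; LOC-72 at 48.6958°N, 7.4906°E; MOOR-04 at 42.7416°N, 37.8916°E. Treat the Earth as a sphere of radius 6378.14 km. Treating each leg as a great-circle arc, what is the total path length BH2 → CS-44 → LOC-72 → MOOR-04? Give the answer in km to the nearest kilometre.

3231 km

BH2→CS-44: c = 0.063110 rad, d = 402.52 km
CS-44→LOC-72: c = 0.061573 rad, d = 392.72 km
LOC-72→MOOR-04: c = 0.381914 rad, d = 2435.90 km
Total = 402.52 + 392.72 + 2435.90 = 3231.15 km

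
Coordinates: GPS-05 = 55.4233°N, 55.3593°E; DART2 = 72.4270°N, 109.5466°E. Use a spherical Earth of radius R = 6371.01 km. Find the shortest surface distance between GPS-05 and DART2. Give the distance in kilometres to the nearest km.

3083 km

Δφ = 17.0037°,  Δλ = 54.1873°
a = sin²(Δφ/2) + cos φ₁ cos φ₂ sin²(Δλ/2) = 0.057399
c = 2·arcsin(√a) = 0.483868 rad = 27.7236°
d = R·c = 6371.01 × 0.483868 = 3082.7 km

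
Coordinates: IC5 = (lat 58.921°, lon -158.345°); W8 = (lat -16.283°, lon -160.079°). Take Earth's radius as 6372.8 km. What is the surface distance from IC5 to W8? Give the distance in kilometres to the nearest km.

8366 km

Δφ = -75.2040°,  Δλ = -1.7340°
a = sin²(Δφ/2) + cos φ₁ cos φ₂ sin²(Δλ/2) = 0.372424
c = 2·arcsin(√a) = 1.312792 rad = 75.2174°
d = R·c = 6372.8 × 1.312792 = 8366.2 km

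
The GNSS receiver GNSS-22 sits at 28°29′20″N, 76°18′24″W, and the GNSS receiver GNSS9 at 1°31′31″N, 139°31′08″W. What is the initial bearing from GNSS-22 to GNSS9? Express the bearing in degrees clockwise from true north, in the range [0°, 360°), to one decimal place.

257.9°

GNSS-22: φ = +28.48889°, λ = -76.30667°
GNSS9: φ = +1.52528°, λ = -139.51889°
Δλ = -63.2122°
y = sin Δλ · cos φ₂ = -0.892366
x = cos φ₁ sin φ₂ − sin φ₁ cos φ₂ cos Δλ = -0.191502
θ = atan2(y, x) = -102.1120° → 257.8880° (mod 360°)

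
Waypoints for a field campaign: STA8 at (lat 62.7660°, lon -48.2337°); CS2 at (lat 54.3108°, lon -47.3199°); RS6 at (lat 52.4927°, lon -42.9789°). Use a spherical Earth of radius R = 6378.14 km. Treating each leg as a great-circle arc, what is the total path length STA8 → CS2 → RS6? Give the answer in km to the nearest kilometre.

1295 km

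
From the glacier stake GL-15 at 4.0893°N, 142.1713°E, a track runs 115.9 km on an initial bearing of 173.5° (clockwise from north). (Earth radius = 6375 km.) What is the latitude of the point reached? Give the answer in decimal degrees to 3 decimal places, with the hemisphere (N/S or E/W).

3.054°N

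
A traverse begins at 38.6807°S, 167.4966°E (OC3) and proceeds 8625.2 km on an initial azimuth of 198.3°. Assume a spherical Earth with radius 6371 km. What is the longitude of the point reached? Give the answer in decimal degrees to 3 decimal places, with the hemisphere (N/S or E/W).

δ = d/R = 8625.2/6371 = 1.353822 rad
φ₂ = arcsin(sin φ₁ cos δ + cos φ₁ sin δ cos θ)
   = arcsin(-0.62498·0.21528 + 0.78064·0.97655·-0.94943) = -59.12911°
λ₂ = λ₁ + atan2(sin θ sin δ cos φ₁, cos δ − sin φ₁ sin φ₂) = 24.19462°

24.195°E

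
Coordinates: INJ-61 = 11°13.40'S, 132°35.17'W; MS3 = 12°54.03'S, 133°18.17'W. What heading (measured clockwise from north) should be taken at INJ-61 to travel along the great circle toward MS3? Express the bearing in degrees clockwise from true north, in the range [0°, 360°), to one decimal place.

INJ-61: φ = -11.22333°, λ = -132.58617°
MS3: φ = -12.90050°, λ = -133.30283°
Δλ = -0.7167°
y = sin Δλ · cos φ₂ = -0.012192
x = cos φ₁ sin φ₂ − sin φ₁ cos φ₂ cos Δλ = -0.029283
θ = atan2(y, x) = -157.3951° → 202.6049° (mod 360°)

202.6°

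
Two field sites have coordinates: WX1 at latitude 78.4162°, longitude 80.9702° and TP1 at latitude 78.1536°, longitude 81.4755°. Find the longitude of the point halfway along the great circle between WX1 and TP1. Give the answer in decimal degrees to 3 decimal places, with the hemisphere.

81.226°E

Bx = cos φ₂ cos Δλ = 0.205281,  By = cos φ₂ sin Δλ = 0.001810
φₘ = atan2(sin φ₁ + sin φ₂, √((cos φ₁ + Bx)² + By²)) = 78.28501°
λₘ = λ₁ + atan2(By, cos φ₁ + Bx) = 81.22564°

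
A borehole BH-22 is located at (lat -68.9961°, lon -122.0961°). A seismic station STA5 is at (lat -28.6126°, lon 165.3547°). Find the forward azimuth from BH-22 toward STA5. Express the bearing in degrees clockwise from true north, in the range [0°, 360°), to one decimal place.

275.1°

Δλ = -72.5492°
y = sin Δλ · cos φ₂ = -0.837473
x = cos φ₁ sin φ₂ − sin φ₁ cos φ₂ cos Δλ = 0.074124
θ = atan2(y, x) = -84.9420° → 275.0580° (mod 360°)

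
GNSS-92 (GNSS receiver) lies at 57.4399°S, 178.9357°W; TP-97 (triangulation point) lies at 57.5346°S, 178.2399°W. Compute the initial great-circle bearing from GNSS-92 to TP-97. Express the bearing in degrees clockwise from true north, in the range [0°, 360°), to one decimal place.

104.5°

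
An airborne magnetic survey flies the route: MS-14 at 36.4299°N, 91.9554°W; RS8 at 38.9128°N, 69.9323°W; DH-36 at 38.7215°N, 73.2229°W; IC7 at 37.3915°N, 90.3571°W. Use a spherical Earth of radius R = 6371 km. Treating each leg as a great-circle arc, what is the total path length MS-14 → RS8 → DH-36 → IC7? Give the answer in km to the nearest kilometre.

MS-14→RS8: c = 0.306551 rad, d = 1953.04 km
RS8→DH-36: c = 0.044870 rad, d = 285.87 km
DH-36→IC7: c = 0.236264 rad, d = 1505.24 km
Total = 1953.04 + 285.87 + 1505.24 = 3744.14 km

3744 km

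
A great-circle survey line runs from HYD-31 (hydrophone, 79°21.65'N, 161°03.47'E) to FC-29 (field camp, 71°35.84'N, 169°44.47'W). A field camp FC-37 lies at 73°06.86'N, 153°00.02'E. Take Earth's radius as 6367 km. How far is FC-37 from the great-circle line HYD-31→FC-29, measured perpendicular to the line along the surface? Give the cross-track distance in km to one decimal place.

711.5 km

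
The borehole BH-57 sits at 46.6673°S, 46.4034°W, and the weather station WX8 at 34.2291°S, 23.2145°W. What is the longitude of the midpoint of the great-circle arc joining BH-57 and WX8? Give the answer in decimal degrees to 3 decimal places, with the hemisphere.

Bx = cos φ₂ cos Δλ = 0.760000,  By = cos φ₂ sin Δλ = 0.325562
φₘ = atan2(sin φ₁ + sin φ₂, √((cos φ₁ + Bx)² + By²)) = -41.02713°
λₘ = λ₁ + atan2(By, cos φ₁ + Bx) = -33.71700°

33.717°W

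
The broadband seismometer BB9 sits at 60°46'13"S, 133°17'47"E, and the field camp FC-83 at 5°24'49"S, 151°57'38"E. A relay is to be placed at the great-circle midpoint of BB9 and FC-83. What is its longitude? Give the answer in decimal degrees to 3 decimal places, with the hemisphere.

BB9: φ = -60.77028°, λ = +133.29639°
FC-83: φ = -5.41361°, λ = +151.96056°
Bx = cos φ₂ cos Δλ = 0.943185,  By = cos φ₂ sin Δλ = 0.318593
φₘ = atan2(sin φ₁ + sin φ₂, √((cos φ₁ + Bx)² + By²)) = -33.40057°
λₘ = λ₁ + atan2(By, cos φ₁ + Bx) = 145.84360°

145.844°E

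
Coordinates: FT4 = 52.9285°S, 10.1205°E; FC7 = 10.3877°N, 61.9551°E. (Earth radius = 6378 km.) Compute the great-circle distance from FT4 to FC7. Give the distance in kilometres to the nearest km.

8587 km

Δφ = 63.3162°,  Δλ = 51.8346°
a = sin²(Δφ/2) + cos φ₁ cos φ₂ sin²(Δλ/2) = 0.388736
c = 2·arcsin(√a) = 1.346390 rad = 77.1425°
d = R·c = 6378 × 1.346390 = 8587.3 km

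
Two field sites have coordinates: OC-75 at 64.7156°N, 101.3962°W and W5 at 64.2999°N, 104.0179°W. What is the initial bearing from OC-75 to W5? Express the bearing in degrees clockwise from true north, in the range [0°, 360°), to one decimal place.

Δλ = -2.6217°
y = sin Δλ · cos φ₂ = -0.019836
x = cos φ₁ sin φ₂ − sin φ₁ cos φ₂ cos Δλ = -0.006845
θ = atan2(y, x) = -109.0379° → 250.9621° (mod 360°)

251.0°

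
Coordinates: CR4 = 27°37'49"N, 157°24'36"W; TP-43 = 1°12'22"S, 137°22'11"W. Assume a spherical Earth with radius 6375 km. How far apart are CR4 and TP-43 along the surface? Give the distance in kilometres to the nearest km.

3858 km

CR4: φ = +27.63028°, λ = -157.41000°
TP-43: φ = -1.20611°, λ = -137.36972°
Δφ = -28.8364°,  Δλ = 20.0403°
a = sin²(Δφ/2) + cos φ₁ cos φ₂ sin²(Δλ/2) = 0.088815
c = 2·arcsin(√a) = 0.605233 rad = 34.6773°
d = R·c = 6375 × 0.605233 = 3858.4 km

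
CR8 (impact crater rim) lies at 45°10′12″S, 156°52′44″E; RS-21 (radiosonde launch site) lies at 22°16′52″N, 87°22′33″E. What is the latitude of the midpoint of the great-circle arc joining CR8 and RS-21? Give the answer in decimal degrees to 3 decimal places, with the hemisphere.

13.783°S

CR8: φ = -45.17000°, λ = +156.87889°
RS-21: φ = +22.28111°, λ = +87.37583°
Bx = cos φ₂ cos Δλ = 0.324013,  By = cos φ₂ sin Δλ = -0.866753
φₘ = atan2(sin φ₁ + sin φ₂, √((cos φ₁ + Bx)² + By²)) = -13.78334°
λₘ = λ₁ + atan2(By, cos φ₁ + Bx) = 116.77112°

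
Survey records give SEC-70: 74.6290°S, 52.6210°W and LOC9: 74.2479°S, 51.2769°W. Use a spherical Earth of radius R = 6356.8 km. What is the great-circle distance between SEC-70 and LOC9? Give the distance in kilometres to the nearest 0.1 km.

Δφ = 0.3811°,  Δλ = 1.3441°
a = sin²(Δφ/2) + cos φ₁ cos φ₂ sin²(Δλ/2) = 0.000021
c = 2·arcsin(√a) = 0.009156 rad = 0.5246°
d = R·c = 6356.8 × 0.009156 = 58.2 km

58.2 km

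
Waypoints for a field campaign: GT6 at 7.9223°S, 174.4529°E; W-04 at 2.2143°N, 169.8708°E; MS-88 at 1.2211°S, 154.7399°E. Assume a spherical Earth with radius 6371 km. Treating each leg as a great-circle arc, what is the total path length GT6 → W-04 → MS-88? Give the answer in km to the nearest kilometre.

2961 km

GT6→W-04: c = 0.194069 rad, d = 1236.41 km
W-04→MS-88: c = 0.270757 rad, d = 1724.99 km
Total = 1236.41 + 1724.99 = 2961.40 km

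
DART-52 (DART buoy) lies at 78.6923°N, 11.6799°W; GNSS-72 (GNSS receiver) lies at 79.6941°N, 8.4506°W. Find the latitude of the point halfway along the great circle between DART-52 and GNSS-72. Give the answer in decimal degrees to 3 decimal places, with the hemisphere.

Bx = cos φ₂ cos Δλ = 0.178619,  By = cos φ₂ sin Δλ = 0.010078
φₘ = atan2(sin φ₁ + sin φ₂, √((cos φ₁ + Bx)² + By²)) = 79.19738°
λₘ = λ₁ + atan2(By, cos φ₁ + Bx) = -10.13922°

79.197°N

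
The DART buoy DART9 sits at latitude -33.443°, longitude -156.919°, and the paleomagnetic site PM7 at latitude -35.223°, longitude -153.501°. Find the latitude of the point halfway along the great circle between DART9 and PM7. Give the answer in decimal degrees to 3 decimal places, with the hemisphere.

Bx = cos φ₂ cos Δλ = 0.815460,  By = cos φ₂ sin Δλ = 0.048704
φₘ = atan2(sin φ₁ + sin φ₂, √((cos φ₁ + Bx)² + By²)) = -34.34487°
λₘ = λ₁ + atan2(By, cos φ₁ + Bx) = -155.22814°

34.345°S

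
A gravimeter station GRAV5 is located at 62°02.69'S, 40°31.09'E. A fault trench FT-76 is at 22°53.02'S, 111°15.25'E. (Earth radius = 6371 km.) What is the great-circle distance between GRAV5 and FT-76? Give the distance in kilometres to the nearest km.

6774 km

GRAV5: φ = -62.04483°, λ = +40.51817°
FT-76: φ = -22.88367°, λ = +111.25417°
Δφ = 39.1612°,  Δλ = 70.7360°
a = sin²(Δφ/2) + cos φ₁ cos φ₂ sin²(Δλ/2) = 0.257012
c = 2·arcsin(√a) = 1.063318 rad = 60.9236°
d = R·c = 6371 × 1.063318 = 6774.4 km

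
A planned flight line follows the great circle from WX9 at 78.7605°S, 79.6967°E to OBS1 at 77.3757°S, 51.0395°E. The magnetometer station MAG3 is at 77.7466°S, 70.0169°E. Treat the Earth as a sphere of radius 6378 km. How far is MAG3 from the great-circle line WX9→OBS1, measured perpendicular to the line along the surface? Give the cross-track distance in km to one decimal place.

98.5 km

δ₁₃ = central angle WX9→MAG3 = 0.038616 rad  (haversine)
θ₁₃ = bearing WX9→MAG3 = 292.431°,  θ₁₂ = bearing WX9→OBS1 = 268.857°
dₓₜ = R·arcsin(sin δ₁₃ · sin(θ₁₃ − θ₁₂)) = 6378·arcsin(0.03861·sin(23.574°)) = 98.483 km
|dₓₜ| = 98.483 km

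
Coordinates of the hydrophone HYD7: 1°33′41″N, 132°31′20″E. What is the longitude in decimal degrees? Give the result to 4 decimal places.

132.5222°E

132° + 31′/60 + 20″/3600 = 132 + 0.51667 + 0.00556 = 132.5222°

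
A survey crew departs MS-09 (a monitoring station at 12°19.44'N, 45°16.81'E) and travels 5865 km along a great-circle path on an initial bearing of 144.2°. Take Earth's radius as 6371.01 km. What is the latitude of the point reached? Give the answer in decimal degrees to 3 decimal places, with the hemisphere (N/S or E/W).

MS-09: φ = +12.32400°, λ = +45.28017°
δ = d/R = 5865/6371.01 = 0.920576 rad
φ₂ = arcsin(sin φ₁ cos δ + cos φ₁ sin δ cos θ)
   = arcsin(0.21344·0.60536 + 0.97696·0.79595·-0.81106) = -30.09811°
λ₂ = λ₁ + atan2(sin θ sin δ cos φ₁, cos δ − sin φ₁ sin φ₂) = 77.83853°

30.098°S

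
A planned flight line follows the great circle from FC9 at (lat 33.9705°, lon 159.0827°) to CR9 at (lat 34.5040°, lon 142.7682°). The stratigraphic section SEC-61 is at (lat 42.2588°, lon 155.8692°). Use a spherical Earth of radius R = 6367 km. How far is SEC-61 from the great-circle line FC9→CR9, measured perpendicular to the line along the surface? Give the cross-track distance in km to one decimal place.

886.7 km

δ₁₃ = central angle FC9→SEC-61 = 0.151206 rad  (haversine)
θ₁₃ = bearing FC9→SEC-61 = 344.012°,  θ₁₂ = bearing FC9→CR9 = 276.861°
dₓₜ = R·arcsin(sin δ₁₃ · sin(θ₁₃ − θ₁₂)) = 6367·arcsin(0.15063·sin(67.152°)) = 886.677 km
|dₓₜ| = 886.677 km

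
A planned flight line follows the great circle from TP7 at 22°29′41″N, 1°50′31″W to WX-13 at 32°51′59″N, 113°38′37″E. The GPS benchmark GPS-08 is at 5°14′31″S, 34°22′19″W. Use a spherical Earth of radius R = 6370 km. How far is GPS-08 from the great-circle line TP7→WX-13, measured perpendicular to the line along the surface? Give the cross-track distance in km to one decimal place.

224.7 km

TP7: φ = +22.49472°, λ = -1.84194°
WX-13: φ = +32.86639°, λ = +113.64361°
GPS-08: φ = -5.24194°, λ = -34.37194°
δ₁₃ = central angle TP7→GPS-08 = 0.736611 rad  (haversine)
θ₁₃ = bearing TP7→GPS-08 = 232.856°,  θ₁₂ = bearing TP7→WX-13 = 49.847°
dₓₜ = R·arcsin(sin δ₁₃ · sin(θ₁₃ − θ₁₂)) = 6370·arcsin(0.67178·sin(183.009°)) = -224.683 km
|dₓₜ| = 224.683 km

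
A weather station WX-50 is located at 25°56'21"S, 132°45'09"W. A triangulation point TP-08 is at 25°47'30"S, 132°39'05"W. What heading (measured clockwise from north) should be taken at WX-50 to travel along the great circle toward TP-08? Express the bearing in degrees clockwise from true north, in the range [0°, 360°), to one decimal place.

31.7°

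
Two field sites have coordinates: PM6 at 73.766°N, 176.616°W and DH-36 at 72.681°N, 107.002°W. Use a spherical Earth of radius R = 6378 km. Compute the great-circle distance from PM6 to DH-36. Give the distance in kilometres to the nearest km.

Δφ = -1.0850°,  Δλ = 69.6140°
a = sin²(Δφ/2) + cos φ₁ cos φ₂ sin²(Δλ/2) = 0.027206
c = 2·arcsin(√a) = 0.331399 rad = 18.9878°
d = R·c = 6378 × 0.331399 = 2113.7 km

2114 km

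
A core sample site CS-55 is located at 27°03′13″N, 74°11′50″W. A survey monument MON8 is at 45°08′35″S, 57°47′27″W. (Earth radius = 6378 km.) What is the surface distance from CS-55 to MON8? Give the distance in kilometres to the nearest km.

8207 km

CS-55: φ = +27.05361°, λ = -74.19722°
MON8: φ = -45.14306°, λ = -57.79083°
Δφ = -72.1967°,  Δλ = 16.4064°
a = sin²(Δφ/2) + cos φ₁ cos φ₂ sin²(Δλ/2) = 0.359913
c = 2·arcsin(√a) = 1.286821 rad = 73.7294°
d = R·c = 6378 × 1.286821 = 8207.3 km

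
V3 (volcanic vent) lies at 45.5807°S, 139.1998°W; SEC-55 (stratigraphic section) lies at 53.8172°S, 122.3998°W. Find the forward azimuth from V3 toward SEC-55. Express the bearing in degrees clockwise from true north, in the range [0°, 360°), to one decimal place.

Δλ = 16.8000°
y = sin Δλ · cos φ₂ = 0.170634
x = cos φ₁ sin φ₂ − sin φ₁ cos φ₂ cos Δλ = -0.161256
θ = atan2(y, x) = 133.3815° → 133.3815° (mod 360°)

133.4°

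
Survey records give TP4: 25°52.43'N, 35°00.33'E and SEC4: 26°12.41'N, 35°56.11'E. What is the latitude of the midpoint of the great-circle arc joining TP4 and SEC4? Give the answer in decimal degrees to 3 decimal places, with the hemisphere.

26.041°N

TP4: φ = +25.87383°, λ = +35.00550°
SEC4: φ = +26.20683°, λ = +35.93517°
Bx = cos φ₂ cos Δλ = 0.897088,  By = cos φ₂ sin Δλ = 0.014557
φₘ = atan2(sin φ₁ + sin φ₂, √((cos φ₁ + Bx)² + By²)) = 26.04108°
λₘ = λ₁ + atan2(By, cos φ₁ + Bx) = 35.46967°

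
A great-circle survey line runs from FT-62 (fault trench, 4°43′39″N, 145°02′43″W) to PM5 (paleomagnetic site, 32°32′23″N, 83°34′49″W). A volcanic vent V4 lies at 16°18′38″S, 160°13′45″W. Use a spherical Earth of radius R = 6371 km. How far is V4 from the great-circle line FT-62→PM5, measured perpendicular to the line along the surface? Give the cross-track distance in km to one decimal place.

981.9 km

FT-62: φ = +4.72750°, λ = -145.04528°
PM5: φ = +32.53972°, λ = -83.58028°
V4: φ = -16.31056°, λ = -160.22917°
δ₁₃ = central angle FT-62→V4 = 0.451138 rad  (haversine)
θ₁₃ = bearing FT-62→V4 = 215.209°,  θ₁₂ = bearing FT-62→PM5 = 55.824°
dₓₜ = R·arcsin(sin δ₁₃ · sin(θ₁₃ − θ₁₂)) = 6371·arcsin(0.43599·sin(159.385°)) = 981.865 km
|dₓₜ| = 981.865 km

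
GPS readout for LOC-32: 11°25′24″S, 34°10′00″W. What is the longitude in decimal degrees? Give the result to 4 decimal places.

34.1667°W

34° + 10′/60 + 0″/3600 = 34 + 0.16667 + 0.00000 = 34.1667°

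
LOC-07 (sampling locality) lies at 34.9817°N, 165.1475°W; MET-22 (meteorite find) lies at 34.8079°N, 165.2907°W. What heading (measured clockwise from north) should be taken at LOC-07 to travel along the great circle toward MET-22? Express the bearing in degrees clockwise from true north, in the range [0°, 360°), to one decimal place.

214.1°

Δλ = -0.1432°
y = sin Δλ · cos φ₂ = -0.002052
x = cos φ₁ sin φ₂ − sin φ₁ cos φ₂ cos Δλ = -0.003032
θ = atan2(y, x) = -145.9084° → 214.0916° (mod 360°)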